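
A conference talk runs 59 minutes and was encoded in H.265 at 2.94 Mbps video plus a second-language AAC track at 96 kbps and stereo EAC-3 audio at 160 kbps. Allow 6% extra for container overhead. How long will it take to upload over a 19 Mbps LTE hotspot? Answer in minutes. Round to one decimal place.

59 min = 3540 s
Audio total: 96 + 160 = 256 kbps = 0.256 Mbps.
Total bitrate: 3.196 Mbps.
File: 3.196 Mbps × 3540 s = 11313.8 Mb.
With 6% container overhead: ×1.06. → 11992.7 Mb.
At 19 Mbps: 11992.7 / 19 = 631.2 s ≈ 10.5 minutes.

10.5 minutes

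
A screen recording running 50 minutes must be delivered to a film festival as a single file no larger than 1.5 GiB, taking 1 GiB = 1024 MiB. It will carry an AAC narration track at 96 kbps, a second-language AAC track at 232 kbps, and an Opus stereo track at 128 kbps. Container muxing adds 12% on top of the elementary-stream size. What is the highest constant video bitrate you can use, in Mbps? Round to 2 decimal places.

Budget: 1.5 GiB = 12884.9 Mb.
Stream payload after overhead: 12884.9 / 1.12 = 11504.4 Mb.
50 min = 3000 s
Total bitrate budget: 11504.4 Mb / 3000 s = 3.835 Mbps.
Audio total: 96 + 232 + 128 = 456 kbps = 0.456 Mbps.
Video: 3.835 − 0.456 = 3.379 Mbps.

3.38 Mbps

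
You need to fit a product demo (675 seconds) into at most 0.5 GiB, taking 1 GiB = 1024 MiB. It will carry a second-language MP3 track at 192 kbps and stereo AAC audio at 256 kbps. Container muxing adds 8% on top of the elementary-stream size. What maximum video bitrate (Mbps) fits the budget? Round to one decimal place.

5.4 Mbps

Budget: 0.5 GiB = 4295.0 Mb.
Stream payload after overhead: 4295.0 / 1.08 = 3976.8 Mb.
Total bitrate budget: 3976.8 Mb / 675 s = 5.892 Mbps.
Audio total: 192 + 256 = 448 kbps = 0.448 Mbps.
Video: 5.892 − 0.448 = 5.444 Mbps.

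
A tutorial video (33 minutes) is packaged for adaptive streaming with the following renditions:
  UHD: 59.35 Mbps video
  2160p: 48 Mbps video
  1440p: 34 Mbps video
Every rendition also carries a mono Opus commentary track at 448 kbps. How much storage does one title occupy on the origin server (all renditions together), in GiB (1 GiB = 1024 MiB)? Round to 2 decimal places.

33 min = 1980 s
Audio: 448 kbps = 0.448 Mbps.
Sum of rendition bitrates: (59.35+0.448) + (48+0.448) + (34+0.448) = 142.694 Mbps.
× 1980 s = 282,534 Mb = 35,317 MB = 32.89 GiB.

32.89 GiB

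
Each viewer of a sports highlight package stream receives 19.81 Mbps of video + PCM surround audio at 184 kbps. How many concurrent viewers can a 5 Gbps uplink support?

250

Audio: 184 kbps = 0.184 Mbps.
Per-viewer media rate: 19.994 Mbps.
5 Gbps = 5,000 Mbps; 5,000 / 19.994 = 250.08 → 250 viewers.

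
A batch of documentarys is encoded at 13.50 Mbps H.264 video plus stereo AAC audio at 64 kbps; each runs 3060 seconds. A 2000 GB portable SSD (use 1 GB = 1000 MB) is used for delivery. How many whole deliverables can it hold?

Audio: 64 kbps = 0.064 Mbps.
Total bitrate: 13.564 Mbps.
Per item: 13.564 Mbps × 3060 s = 41,506 Mb = 5,188 MB.
Capacity: 2000 GB = 16,000,000 Mb; 385.49 items → 385 complete.

385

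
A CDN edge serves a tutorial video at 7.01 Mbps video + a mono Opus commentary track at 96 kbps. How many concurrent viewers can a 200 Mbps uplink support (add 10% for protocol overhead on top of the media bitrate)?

25

Audio: 96 kbps = 0.096 Mbps.
Per-viewer media rate: 7.106 Mbps.
On the wire with 10% overhead: 7.817 Mbps.
200 Mbps = 200.0 Mbps; 200.0 / 7.817 = 25.59 → 25 viewers.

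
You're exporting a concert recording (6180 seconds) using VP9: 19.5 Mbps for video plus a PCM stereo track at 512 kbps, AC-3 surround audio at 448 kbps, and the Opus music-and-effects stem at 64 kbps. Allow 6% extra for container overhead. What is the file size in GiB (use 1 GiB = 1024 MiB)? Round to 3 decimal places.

15.652 GiB

Audio total: 512 + 448 + 64 = 1024 kbps = 1.024 Mbps.
Total bitrate: 19.5 + 1.024 = 20.524 Mbps.
Stream data: 20.524 Mbps × 6180 s = 126838.3 Mb.
With 6% container overhead: ×1.06.
134,449 Mb = 16,806,077,400 bytes ÷ 1,073,741,824 = 15.65 GiB.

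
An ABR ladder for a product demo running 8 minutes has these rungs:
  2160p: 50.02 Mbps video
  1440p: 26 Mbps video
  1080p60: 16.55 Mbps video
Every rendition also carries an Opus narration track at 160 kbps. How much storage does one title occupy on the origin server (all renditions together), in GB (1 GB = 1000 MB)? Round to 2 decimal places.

5.58 GB

8 min = 480 s
Audio: 160 kbps = 0.160 Mbps.
Sum of rendition bitrates: (50.02+0.160) + (26+0.160) + (16.55+0.160) = 93.050 Mbps.
× 480 s = 44,664 Mb = 5,583 MB = 5.583 GB.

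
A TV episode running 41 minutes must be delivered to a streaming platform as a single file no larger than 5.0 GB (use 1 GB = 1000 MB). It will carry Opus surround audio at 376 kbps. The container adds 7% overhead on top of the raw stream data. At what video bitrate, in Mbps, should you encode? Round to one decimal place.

14.8 Mbps

Budget: 5.0 GB = 40000.0 Mb.
Stream payload after overhead: 40000.0 / 1.07 = 37383.2 Mb.
41 min = 2460 s
Total bitrate budget: 37383.2 Mb / 2460 s = 15.196 Mbps.
Audio: 376 kbps = 0.376 Mbps.
Video: 15.196 − 0.376 = 14.820 Mbps.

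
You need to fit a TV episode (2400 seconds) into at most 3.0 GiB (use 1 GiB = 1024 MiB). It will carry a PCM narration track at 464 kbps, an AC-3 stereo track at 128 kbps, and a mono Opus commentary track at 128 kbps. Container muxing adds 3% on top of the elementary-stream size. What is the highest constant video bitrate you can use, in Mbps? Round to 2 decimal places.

Budget: 3.0 GiB = 25769.8 Mb.
Stream payload after overhead: 25769.8 / 1.03 = 25019.2 Mb.
Total bitrate budget: 25019.2 Mb / 2400 s = 10.425 Mbps.
Audio total: 464 + 128 + 128 = 720 kbps = 0.720 Mbps.
Video: 10.425 − 0.720 = 9.705 Mbps.

9.70 Mbps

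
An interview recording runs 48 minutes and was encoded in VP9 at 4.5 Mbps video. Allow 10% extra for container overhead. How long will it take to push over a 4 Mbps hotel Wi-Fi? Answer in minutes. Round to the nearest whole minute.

48 min = 2880 s
File: 4.500 Mbps × 2880 s = 12960.0 Mb.
With 10% container overhead: ×1.10. → 14256.0 Mb.
At 4 Mbps: 14256.0 / 4 = 3564.0 s ≈ 59.4 minutes.

59 minutes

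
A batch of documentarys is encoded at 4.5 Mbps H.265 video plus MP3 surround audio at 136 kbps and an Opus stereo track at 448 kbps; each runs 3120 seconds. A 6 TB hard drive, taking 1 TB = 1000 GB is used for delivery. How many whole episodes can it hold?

Audio total: 136 + 448 = 584 kbps = 0.584 Mbps.
Total bitrate: 5.084 Mbps.
Per item: 5.084 Mbps × 3120 s = 15,862 Mb = 1,983 MB.
Capacity: 6 TB = 48,000,000 Mb; 3026.08 items → 3026 complete.

3026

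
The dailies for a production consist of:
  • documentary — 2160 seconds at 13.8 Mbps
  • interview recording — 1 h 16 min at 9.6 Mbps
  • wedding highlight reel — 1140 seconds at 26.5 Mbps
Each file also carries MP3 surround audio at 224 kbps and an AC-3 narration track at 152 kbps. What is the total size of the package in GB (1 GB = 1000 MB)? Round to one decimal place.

Audio total: 224 + 152 = 376 kbps = 0.376 Mbps.
documentary: 14.176 Mbps × 2160 s = 30620.2 Mb
interview recording: 9.976 Mbps × 4560 s = 45490.6 Mb
wedding highlight reel: 26.876 Mbps × 1140 s = 30638.6 Mb
Total: 106749.4 Mb = 13343.7 MB.
= 13.34 GB.

13.3 GB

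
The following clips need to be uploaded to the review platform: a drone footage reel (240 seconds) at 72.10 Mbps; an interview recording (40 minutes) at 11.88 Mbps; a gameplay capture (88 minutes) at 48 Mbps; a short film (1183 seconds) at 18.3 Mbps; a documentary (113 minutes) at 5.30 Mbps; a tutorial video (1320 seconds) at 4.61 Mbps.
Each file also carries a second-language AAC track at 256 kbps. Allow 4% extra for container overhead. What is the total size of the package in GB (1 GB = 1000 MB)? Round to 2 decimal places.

Audio: 256 kbps = 0.256 Mbps.
drone footage reel: 72.356 Mbps × 240 s × 1.04 = 18060.1 Mb
interview recording: 12.136 Mbps × 2400 s × 1.04 = 30291.5 Mb
gameplay capture: 48.256 Mbps × 5280 s × 1.04 = 264983.3 Mb
short film: 18.556 Mbps × 1183 s × 1.04 = 22829.8 Mb
documentary: 5.556 Mbps × 6780 s × 1.04 = 39176.5 Mb
tutorial video: 4.866 Mbps × 1320 s × 1.04 = 6680.0 Mb
Total: 382021.2 Mb = 47752.6 MB.
= 47.75 GB.

47.75 GB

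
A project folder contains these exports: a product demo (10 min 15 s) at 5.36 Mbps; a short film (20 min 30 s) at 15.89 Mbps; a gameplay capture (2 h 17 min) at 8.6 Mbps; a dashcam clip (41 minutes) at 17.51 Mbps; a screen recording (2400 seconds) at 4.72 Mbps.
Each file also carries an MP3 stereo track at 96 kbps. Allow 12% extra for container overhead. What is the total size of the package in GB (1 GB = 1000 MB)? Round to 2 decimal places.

20.91 GB

Audio: 96 kbps = 0.096 Mbps.
product demo: 5.456 Mbps × 615 s × 1.12 = 3758.1 Mb
short film: 15.986 Mbps × 1230 s × 1.12 = 22022.3 Mb
gameplay capture: 8.696 Mbps × 8220 s × 1.12 = 80058.9 Mb
dashcam clip: 17.606 Mbps × 2460 s × 1.12 = 48508.1 Mb
screen recording: 4.816 Mbps × 2400 s × 1.12 = 12945.4 Mb
Total: 167292.7 Mb = 20911.6 MB.
= 20.91 GB.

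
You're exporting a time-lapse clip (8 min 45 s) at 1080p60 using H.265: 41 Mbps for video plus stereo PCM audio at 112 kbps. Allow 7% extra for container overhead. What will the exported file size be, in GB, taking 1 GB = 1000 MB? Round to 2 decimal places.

2.89 GB

8 min 45 s = 525 s
Audio: 112 kbps = 0.112 Mbps.
Total bitrate: 41 + 0.112 = 41.112 Mbps.
Stream data: 41.112 Mbps × 525 s = 21583.8 Mb.
With 7% container overhead: ×1.07.
23,095 Mb ÷ 8 = 2,887 MB → 2.887 GB.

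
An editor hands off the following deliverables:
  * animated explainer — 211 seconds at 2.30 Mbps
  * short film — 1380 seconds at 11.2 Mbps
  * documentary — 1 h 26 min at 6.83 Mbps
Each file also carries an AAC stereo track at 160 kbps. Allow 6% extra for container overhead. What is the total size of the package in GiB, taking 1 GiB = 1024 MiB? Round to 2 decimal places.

Audio: 160 kbps = 0.160 Mbps.
animated explainer: 2.460 Mbps × 211 s × 1.06 = 550.2 Mb
short film: 11.360 Mbps × 1380 s × 1.06 = 16617.4 Mb
documentary: 6.990 Mbps × 5160 s × 1.06 = 38232.5 Mb
Total: 55400.1 Mb = 6925.0 MB.
= 6.449 GiB.

6.45 GiB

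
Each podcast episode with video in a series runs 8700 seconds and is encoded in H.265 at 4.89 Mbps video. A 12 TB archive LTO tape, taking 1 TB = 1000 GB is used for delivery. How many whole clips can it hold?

Per item: 4.890 Mbps × 8700 s = 42,543 Mb = 5,318 MB.
Capacity: 12 TB = 96,000,000 Mb; 2256.54 items → 2256 complete.

2256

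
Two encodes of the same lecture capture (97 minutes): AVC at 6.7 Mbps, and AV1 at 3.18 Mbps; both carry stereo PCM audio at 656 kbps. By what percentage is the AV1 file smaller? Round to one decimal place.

47.9%

97 min = 5820 s
Audio: 656 kbps = 0.656 Mbps.
AVC: 7.356 Mbps × 5820 s = 42811.9 Mb = 5.351 GB.
AV1: 3.836 Mbps × 5820 s = 22325.5 Mb = 2.791 GB.
Reduction: (1 − 2.791/5.351) × 100 = 47.85%.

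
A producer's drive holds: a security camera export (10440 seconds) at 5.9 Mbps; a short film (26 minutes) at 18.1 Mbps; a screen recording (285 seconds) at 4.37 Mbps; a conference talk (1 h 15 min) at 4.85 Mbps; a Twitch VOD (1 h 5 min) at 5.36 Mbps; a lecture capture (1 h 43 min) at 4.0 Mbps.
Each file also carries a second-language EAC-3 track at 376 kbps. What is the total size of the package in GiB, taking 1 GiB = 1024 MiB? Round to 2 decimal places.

Audio: 376 kbps = 0.376 Mbps.
security camera export: 6.276 Mbps × 10440 s = 65521.4 Mb
short film: 18.476 Mbps × 1560 s = 28822.6 Mb
screen recording: 4.746 Mbps × 285 s = 1352.6 Mb
conference talk: 5.226 Mbps × 4500 s = 23517.0 Mb
Twitch VOD: 5.736 Mbps × 3900 s = 22370.4 Mb
lecture capture: 4.376 Mbps × 6180 s = 27043.7 Mb
Total: 168627.7 Mb = 21078.5 MB.
= 19.63 GiB.

19.63 GiB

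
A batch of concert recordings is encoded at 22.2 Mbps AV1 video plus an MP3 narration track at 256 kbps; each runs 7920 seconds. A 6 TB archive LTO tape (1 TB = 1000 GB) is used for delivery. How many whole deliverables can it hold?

Audio: 256 kbps = 0.256 Mbps.
Total bitrate: 22.456 Mbps.
Per item: 22.456 Mbps × 7920 s = 177,852 Mb = 22,231 MB.
Capacity: 6 TB = 48,000,000 Mb; 269.89 items → 269 complete.

269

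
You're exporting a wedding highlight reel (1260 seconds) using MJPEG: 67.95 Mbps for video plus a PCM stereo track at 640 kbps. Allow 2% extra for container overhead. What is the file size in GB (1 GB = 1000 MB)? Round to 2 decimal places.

11.02 GB

Audio: 640 kbps = 0.640 Mbps.
Total bitrate: 67.95 + 0.640 = 68.590 Mbps.
Stream data: 68.590 Mbps × 1260 s = 86423.4 Mb.
With 2% container overhead: ×1.02.
88,152 Mb ÷ 8 = 11,019 MB → 11.02 GB.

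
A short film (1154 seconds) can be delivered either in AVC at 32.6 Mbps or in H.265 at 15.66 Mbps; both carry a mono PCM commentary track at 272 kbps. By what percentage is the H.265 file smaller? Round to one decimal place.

Audio: 272 kbps = 0.272 Mbps.
AVC: 32.872 Mbps × 1154 s = 37934.3 Mb = 4.416 GiB.
H.265: 15.932 Mbps × 1154 s = 18385.5 Mb = 2.140 GiB.
Reduction: (1 − 2.140/4.416) × 100 = 51.53%.

51.5%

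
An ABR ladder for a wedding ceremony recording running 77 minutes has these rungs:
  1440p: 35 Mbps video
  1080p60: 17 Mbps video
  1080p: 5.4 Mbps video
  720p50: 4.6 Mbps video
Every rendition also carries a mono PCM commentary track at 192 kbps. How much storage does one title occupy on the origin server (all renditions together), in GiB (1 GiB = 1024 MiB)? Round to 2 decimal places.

33.76 GiB

77 min = 4620 s
Audio: 192 kbps = 0.192 Mbps.
Sum of rendition bitrates: (35+0.192) + (17+0.192) + (5.4+0.192) + (4.6+0.192) = 62.768 Mbps.
× 4620 s = 289,988 Mb = 36,249 MB = 33.76 GiB.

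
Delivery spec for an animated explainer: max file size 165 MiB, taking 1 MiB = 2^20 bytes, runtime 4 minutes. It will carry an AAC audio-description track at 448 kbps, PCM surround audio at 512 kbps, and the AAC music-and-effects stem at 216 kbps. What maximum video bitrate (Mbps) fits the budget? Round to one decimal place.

Budget: 165 MiB = 1384.1 Mb.
4 min = 240 s
Total bitrate budget: 1384.1 Mb / 240 s = 5.767 Mbps.
Audio total: 448 + 512 + 216 = 1176 kbps = 1.176 Mbps.
Video: 5.767 − 1.176 = 4.591 Mbps.

4.6 Mbps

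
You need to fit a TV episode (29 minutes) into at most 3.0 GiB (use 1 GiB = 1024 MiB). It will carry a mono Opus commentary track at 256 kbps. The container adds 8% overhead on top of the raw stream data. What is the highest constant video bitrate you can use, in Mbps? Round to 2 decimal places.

Budget: 3.0 GiB = 25769.8 Mb.
Stream payload after overhead: 25769.8 / 1.08 = 23860.9 Mb.
29 min = 1740 s
Total bitrate budget: 23860.9 Mb / 1740 s = 13.713 Mbps.
Audio: 256 kbps = 0.256 Mbps.
Video: 13.713 − 0.256 = 13.457 Mbps.

13.46 Mbps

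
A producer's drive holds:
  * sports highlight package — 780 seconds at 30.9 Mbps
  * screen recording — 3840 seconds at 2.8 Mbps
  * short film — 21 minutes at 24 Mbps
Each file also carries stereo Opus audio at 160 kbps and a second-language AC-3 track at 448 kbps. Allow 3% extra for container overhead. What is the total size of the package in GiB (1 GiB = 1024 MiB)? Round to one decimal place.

Audio total: 160 + 448 = 608 kbps = 0.608 Mbps.
sports highlight package: 31.508 Mbps × 780 s × 1.03 = 25313.5 Mb
screen recording: 3.408 Mbps × 3840 s × 1.03 = 13479.3 Mb
short film: 24.608 Mbps × 1260 s × 1.03 = 31936.3 Mb
Total: 70729.1 Mb = 8841.1 MB.
= 8.234 GiB.

8.2 GiB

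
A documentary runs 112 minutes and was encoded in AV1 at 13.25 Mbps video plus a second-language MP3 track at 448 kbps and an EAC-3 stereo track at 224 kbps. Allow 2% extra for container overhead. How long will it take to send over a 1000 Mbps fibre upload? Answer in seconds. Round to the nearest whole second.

95 seconds

112 min = 6720 s
Audio total: 448 + 224 = 672 kbps = 0.672 Mbps.
Total bitrate: 13.922 Mbps.
File: 13.922 Mbps × 6720 s = 93555.8 Mb.
With 2% container overhead: ×1.02. → 95427.0 Mb.
At 1000 Mbps: 95427.0 / 1000 = 95.4 s ≈ 95.4 seconds.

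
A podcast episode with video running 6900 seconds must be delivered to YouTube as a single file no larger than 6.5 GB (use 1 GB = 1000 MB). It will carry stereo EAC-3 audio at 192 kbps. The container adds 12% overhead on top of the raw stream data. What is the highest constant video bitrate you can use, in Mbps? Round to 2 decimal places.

6.54 Mbps

Budget: 6.5 GB = 52000.0 Mb.
Stream payload after overhead: 52000.0 / 1.12 = 46428.6 Mb.
Total bitrate budget: 46428.6 Mb / 6900 s = 6.729 Mbps.
Audio: 192 kbps = 0.192 Mbps.
Video: 6.729 − 0.192 = 6.537 Mbps.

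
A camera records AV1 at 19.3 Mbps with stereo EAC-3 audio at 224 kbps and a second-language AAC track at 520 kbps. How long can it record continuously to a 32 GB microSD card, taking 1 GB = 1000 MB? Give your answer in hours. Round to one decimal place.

3.5 hours

Audio total: 224 + 520 = 744 kbps = 0.744 Mbps.
Total bitrate: 19.3 + 0.744 = 20.044 Mbps.
Capacity: 32 GB = 256,000 Mb.
Recording time: 256,000 / 20.044 = 12,772 s ≈ 3.55 hours.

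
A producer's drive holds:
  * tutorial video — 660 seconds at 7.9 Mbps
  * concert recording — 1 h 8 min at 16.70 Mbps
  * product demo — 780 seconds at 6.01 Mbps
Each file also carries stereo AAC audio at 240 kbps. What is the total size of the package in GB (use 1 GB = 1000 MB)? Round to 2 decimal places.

9.92 GB

Audio: 240 kbps = 0.240 Mbps.
tutorial video: 8.140 Mbps × 660 s = 5372.4 Mb
concert recording: 16.940 Mbps × 4080 s = 69115.2 Mb
product demo: 6.250 Mbps × 780 s = 4875.0 Mb
Total: 79362.6 Mb = 9920.3 MB.
= 9.920 GB.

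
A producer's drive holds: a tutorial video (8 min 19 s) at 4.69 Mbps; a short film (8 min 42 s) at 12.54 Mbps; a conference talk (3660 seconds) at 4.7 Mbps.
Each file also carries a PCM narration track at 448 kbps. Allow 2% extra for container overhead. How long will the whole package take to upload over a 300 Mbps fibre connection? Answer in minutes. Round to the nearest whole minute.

2 minutes

Audio: 448 kbps = 0.448 Mbps.
tutorial video: 5.138 Mbps × 499 s × 1.02 = 2615.1 Mb
short film: 12.988 Mbps × 522 s × 1.02 = 6915.3 Mb
conference talk: 5.148 Mbps × 3660 s × 1.02 = 19218.5 Mb
Total: 28749.0 Mb = 3593.6 MB.
At 300 Mbps: 28749.0 / 300 = 96 s ≈ 1.6 minutes.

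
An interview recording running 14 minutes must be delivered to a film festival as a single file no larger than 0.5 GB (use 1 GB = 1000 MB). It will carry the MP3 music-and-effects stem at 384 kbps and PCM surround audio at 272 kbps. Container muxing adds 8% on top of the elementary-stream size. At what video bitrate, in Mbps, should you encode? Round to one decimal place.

Budget: 0.5 GB = 4000.0 Mb.
Stream payload after overhead: 4000.0 / 1.08 = 3703.7 Mb.
14 min = 840 s
Total bitrate budget: 3703.7 Mb / 840 s = 4.409 Mbps.
Audio total: 384 + 272 = 656 kbps = 0.656 Mbps.
Video: 4.409 − 0.656 = 3.753 Mbps.

3.8 Mbps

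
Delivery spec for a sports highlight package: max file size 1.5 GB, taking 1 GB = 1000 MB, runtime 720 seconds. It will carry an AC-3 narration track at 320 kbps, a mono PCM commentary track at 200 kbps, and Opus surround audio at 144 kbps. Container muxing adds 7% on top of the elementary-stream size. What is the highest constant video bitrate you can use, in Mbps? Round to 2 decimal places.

14.91 Mbps

Budget: 1.5 GB = 12000.0 Mb.
Stream payload after overhead: 12000.0 / 1.07 = 11215.0 Mb.
Total bitrate budget: 11215.0 Mb / 720 s = 15.576 Mbps.
Audio total: 320 + 200 + 144 = 664 kbps = 0.664 Mbps.
Video: 15.576 − 0.664 = 14.912 Mbps.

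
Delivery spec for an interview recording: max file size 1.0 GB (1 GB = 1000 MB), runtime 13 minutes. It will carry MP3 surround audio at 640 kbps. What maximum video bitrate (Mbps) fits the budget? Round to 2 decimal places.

Budget: 1.0 GB = 8000.0 Mb.
13 min = 780 s
Total bitrate budget: 8000.0 Mb / 780 s = 10.256 Mbps.
Audio: 640 kbps = 0.640 Mbps.
Video: 10.256 − 0.640 = 9.616 Mbps.

9.62 Mbps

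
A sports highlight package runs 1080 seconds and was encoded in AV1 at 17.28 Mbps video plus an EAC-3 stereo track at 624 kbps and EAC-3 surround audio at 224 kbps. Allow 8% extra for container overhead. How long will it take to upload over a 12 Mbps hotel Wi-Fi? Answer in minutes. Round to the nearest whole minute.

29 minutes

Audio total: 624 + 224 = 848 kbps = 0.848 Mbps.
Total bitrate: 18.128 Mbps.
File: 18.128 Mbps × 1080 s = 19578.2 Mb.
With 8% container overhead: ×1.08. → 21144.5 Mb.
At 12 Mbps: 21144.5 / 12 = 1762.0 s ≈ 29.4 minutes.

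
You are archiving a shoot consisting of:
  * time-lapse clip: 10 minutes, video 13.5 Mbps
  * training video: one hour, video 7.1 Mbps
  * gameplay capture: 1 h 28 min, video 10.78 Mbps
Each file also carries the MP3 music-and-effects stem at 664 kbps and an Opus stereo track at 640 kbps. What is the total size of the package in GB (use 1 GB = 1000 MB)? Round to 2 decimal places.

Audio total: 664 + 640 = 1304 kbps = 1.304 Mbps.
time-lapse clip: 14.804 Mbps × 600 s = 8882.4 Mb
training video: 8.404 Mbps × 3600 s = 30254.4 Mb
gameplay capture: 12.084 Mbps × 5280 s = 63803.5 Mb
Total: 102940.3 Mb = 12867.5 MB.
= 12.87 GB.

12.87 GB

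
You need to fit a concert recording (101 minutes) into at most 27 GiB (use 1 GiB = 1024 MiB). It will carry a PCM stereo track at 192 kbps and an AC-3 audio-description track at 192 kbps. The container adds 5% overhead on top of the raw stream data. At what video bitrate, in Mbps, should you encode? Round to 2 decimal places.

36.07 Mbps

Budget: 27 GiB = 231928.2 Mb.
Stream payload after overhead: 231928.2 / 1.05 = 220884.0 Mb.
101 min = 6060 s
Total bitrate budget: 220884.0 Mb / 6060 s = 36.450 Mbps.
Audio total: 192 + 192 = 384 kbps = 0.384 Mbps.
Video: 36.450 − 0.384 = 36.066 Mbps.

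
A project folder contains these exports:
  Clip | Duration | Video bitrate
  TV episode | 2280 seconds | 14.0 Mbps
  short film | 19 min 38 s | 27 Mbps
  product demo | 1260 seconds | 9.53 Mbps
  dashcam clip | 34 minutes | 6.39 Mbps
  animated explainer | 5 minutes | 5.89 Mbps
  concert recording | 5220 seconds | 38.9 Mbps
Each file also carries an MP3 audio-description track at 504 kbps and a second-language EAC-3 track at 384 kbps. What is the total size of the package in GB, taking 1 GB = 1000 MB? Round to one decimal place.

Audio total: 504 + 384 = 888 kbps = 0.888 Mbps.
TV episode: 14.888 Mbps × 2280 s = 33944.6 Mb
short film: 27.888 Mbps × 1178 s = 32852.1 Mb
product demo: 10.418 Mbps × 1260 s = 13126.7 Mb
dashcam clip: 7.278 Mbps × 2040 s = 14847.1 Mb
animated explainer: 6.778 Mbps × 300 s = 2033.4 Mb
concert recording: 39.788 Mbps × 5220 s = 207693.4 Mb
Total: 304497.3 Mb = 38062.2 MB.
= 38.06 GB.

38.1 GB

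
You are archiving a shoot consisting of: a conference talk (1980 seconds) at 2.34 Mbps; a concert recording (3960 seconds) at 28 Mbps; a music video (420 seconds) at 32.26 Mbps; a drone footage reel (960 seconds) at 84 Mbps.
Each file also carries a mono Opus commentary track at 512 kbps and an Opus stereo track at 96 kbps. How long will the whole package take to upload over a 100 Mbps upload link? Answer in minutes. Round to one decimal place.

Audio total: 512 + 96 = 608 kbps = 0.608 Mbps.
conference talk: 2.948 Mbps × 1980 s = 5837.0 Mb
concert recording: 28.608 Mbps × 3960 s = 113287.7 Mb
music video: 32.868 Mbps × 420 s = 13804.6 Mb
drone footage reel: 84.608 Mbps × 960 s = 81223.7 Mb
Total: 214153.0 Mb = 26769.1 MB.
At 100 Mbps: 214153.0 / 100 = 2142 s ≈ 35.7 minutes.

35.7 minutes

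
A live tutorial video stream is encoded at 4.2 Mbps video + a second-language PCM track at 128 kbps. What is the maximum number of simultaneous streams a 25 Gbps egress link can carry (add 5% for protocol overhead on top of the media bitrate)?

5501

Audio: 128 kbps = 0.128 Mbps.
Per-viewer media rate: 4.328 Mbps.
On the wire with 5% overhead: 4.544 Mbps.
25 Gbps = 25,000 Mbps; 25,000 / 4.544 = 5501.28 → 5501 viewers.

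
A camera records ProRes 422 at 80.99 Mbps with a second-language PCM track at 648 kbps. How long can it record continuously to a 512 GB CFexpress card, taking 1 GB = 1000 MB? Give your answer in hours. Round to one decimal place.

Audio: 648 kbps = 0.648 Mbps.
Total bitrate: 80.99 + 0.648 = 81.638 Mbps.
Capacity: 512 GB = 4,096,000 Mb.
Recording time: 4,096,000 / 81.638 = 50,173 s ≈ 13.9 hours.

13.9 hours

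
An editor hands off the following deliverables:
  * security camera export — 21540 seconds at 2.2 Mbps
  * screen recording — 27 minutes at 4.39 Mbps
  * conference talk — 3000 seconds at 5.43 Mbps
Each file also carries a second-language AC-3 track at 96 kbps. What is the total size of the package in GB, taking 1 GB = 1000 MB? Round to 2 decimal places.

9.16 GB

Audio: 96 kbps = 0.096 Mbps.
security camera export: 2.296 Mbps × 21540 s = 49455.8 Mb
screen recording: 4.486 Mbps × 1620 s = 7267.3 Mb
conference talk: 5.526 Mbps × 3000 s = 16578.0 Mb
Total: 73301.2 Mb = 9162.6 MB.
= 9.163 GB.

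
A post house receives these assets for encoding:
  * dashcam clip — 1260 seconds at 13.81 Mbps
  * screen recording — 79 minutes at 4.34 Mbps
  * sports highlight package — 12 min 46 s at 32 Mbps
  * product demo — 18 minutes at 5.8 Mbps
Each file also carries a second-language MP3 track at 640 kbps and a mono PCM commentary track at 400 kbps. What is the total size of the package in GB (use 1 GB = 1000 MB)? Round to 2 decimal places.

9.61 GB

Audio total: 640 + 400 = 1040 kbps = 1.040 Mbps.
dashcam clip: 14.850 Mbps × 1260 s = 18711.0 Mb
screen recording: 5.380 Mbps × 4740 s = 25501.2 Mb
sports highlight package: 33.040 Mbps × 766 s = 25308.6 Mb
product demo: 6.840 Mbps × 1080 s = 7387.2 Mb
Total: 76908.0 Mb = 9613.5 MB.
= 9.614 GB.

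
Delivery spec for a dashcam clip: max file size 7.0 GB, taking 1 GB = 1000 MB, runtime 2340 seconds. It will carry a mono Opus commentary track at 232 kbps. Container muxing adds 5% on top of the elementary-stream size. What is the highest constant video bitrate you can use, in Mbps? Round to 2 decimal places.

Budget: 7.0 GB = 56000.0 Mb.
Stream payload after overhead: 56000.0 / 1.05 = 53333.3 Mb.
Total bitrate budget: 53333.3 Mb / 2340 s = 22.792 Mbps.
Audio: 232 kbps = 0.232 Mbps.
Video: 22.792 − 0.232 = 22.560 Mbps.

22.56 Mbps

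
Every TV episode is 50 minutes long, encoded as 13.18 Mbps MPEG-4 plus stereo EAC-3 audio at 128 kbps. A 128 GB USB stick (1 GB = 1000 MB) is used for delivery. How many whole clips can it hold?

25

50 min = 3000 s
Audio: 128 kbps = 0.128 Mbps.
Total bitrate: 13.308 Mbps.
Per item: 13.308 Mbps × 3000 s = 39,924 Mb = 4,990 MB.
Capacity: 128 GB = 1,024,000 Mb; 25.65 items → 25 complete.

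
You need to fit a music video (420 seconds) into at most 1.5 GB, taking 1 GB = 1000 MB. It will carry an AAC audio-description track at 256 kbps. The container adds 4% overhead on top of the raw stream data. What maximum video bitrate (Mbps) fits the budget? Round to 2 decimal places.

27.22 Mbps

Budget: 1.5 GB = 12000.0 Mb.
Stream payload after overhead: 12000.0 / 1.04 = 11538.5 Mb.
Total bitrate budget: 11538.5 Mb / 420 s = 27.473 Mbps.
Audio: 256 kbps = 0.256 Mbps.
Video: 27.473 − 0.256 = 27.217 Mbps.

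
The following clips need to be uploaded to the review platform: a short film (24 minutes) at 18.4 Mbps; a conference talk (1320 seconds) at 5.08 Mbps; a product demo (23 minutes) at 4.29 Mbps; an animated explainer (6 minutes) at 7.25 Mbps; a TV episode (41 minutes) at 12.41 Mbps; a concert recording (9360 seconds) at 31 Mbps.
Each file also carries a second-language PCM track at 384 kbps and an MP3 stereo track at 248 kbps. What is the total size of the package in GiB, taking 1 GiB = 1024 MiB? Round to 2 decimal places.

43.39 GiB

Audio total: 384 + 248 = 632 kbps = 0.632 Mbps.
short film: 19.032 Mbps × 1440 s = 27406.1 Mb
conference talk: 5.712 Mbps × 1320 s = 7539.8 Mb
product demo: 4.922 Mbps × 1380 s = 6792.4 Mb
animated explainer: 7.882 Mbps × 360 s = 2837.5 Mb
TV episode: 13.042 Mbps × 2460 s = 32083.3 Mb
concert recording: 31.632 Mbps × 9360 s = 296075.5 Mb
Total: 372734.6 Mb = 46591.8 MB.
= 43.39 GiB.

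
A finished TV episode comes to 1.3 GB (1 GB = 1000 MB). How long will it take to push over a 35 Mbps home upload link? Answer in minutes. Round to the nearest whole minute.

File: 1.3 GB = 10400.0 Mb.
At 35 Mbps: 10400.0 / 35 = 297.1 s ≈ 4.95 minutes.

5 minutes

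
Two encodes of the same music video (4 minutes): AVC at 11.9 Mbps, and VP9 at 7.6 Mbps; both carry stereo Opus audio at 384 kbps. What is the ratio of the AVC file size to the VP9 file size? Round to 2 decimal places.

4 min = 240 s
Audio: 384 kbps = 0.384 Mbps.
AVC: 12.284 Mbps × 240 s = 2948.2 Mb = 368.520 MB.
VP9: 7.984 Mbps × 240 s = 1916.2 Mb = 239.520 MB.
Ratio: 368.520 / 239.520 = 1.539.

1.54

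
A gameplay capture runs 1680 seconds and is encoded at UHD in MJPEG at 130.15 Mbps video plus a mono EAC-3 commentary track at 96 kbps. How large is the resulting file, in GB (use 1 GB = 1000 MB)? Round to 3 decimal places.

27.352 GB

Audio: 96 kbps = 0.096 Mbps.
Total bitrate: 130.15 + 0.096 = 130.246 Mbps.
Stream data: 130.246 Mbps × 1680 s = 218813.3 Mb.
218,813 Mb ÷ 8 = 27,352 MB → 27.35 GB.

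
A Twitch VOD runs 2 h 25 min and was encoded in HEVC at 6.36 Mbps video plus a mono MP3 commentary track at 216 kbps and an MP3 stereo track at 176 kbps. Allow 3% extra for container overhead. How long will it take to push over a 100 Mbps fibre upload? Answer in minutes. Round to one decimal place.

2 h 25 min = 145 min = 8700 s
Audio total: 216 + 176 = 392 kbps = 0.392 Mbps.
Total bitrate: 6.752 Mbps.
File: 6.752 Mbps × 8700 s = 58742.4 Mb.
With 3% container overhead: ×1.03. → 60504.7 Mb.
At 100 Mbps: 60504.7 / 100 = 605.0 s ≈ 10.1 minutes.

10.1 minutes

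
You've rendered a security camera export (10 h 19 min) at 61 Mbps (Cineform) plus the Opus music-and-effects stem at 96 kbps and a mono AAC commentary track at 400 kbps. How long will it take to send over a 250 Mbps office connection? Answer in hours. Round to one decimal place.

2.5 hours

10 h 19 min = 619 min = 37140 s
Audio total: 96 + 400 = 496 kbps = 0.496 Mbps.
Total bitrate: 61.496 Mbps.
File: 61.496 Mbps × 37140 s = 2283961.4 Mb.
At 250 Mbps: 2283961.4 / 250 = 9135.8 s ≈ 2.54 hours.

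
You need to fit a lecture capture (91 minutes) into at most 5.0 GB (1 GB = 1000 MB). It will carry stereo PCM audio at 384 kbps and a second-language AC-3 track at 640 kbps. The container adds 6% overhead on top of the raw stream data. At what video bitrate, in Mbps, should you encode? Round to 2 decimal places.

5.89 Mbps

Budget: 5.0 GB = 40000.0 Mb.
Stream payload after overhead: 40000.0 / 1.06 = 37735.8 Mb.
91 min = 5460 s
Total bitrate budget: 37735.8 Mb / 5460 s = 6.911 Mbps.
Audio total: 384 + 640 = 1024 kbps = 1.024 Mbps.
Video: 6.911 − 1.024 = 5.887 Mbps.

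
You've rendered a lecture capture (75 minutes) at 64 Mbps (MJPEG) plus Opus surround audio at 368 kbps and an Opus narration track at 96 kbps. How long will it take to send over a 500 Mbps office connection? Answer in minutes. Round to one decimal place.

75 min = 4500 s
Audio total: 368 + 96 = 464 kbps = 0.464 Mbps.
Total bitrate: 64.464 Mbps.
File: 64.464 Mbps × 4500 s = 290088.0 Mb.
At 500 Mbps: 290088.0 / 500 = 580.2 s ≈ 9.67 minutes.

9.7 minutes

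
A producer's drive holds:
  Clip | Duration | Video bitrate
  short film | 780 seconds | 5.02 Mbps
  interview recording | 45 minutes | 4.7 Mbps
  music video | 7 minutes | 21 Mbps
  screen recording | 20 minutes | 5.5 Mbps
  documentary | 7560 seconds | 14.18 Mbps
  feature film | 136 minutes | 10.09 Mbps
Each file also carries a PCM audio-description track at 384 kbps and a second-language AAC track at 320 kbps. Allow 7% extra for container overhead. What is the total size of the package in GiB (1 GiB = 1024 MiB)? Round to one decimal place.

Audio total: 384 + 320 = 704 kbps = 0.704 Mbps.
short film: 5.724 Mbps × 780 s × 1.07 = 4777.3 Mb
interview recording: 5.404 Mbps × 2700 s × 1.07 = 15612.2 Mb
music video: 21.704 Mbps × 420 s × 1.07 = 9753.8 Mb
screen recording: 6.204 Mbps × 1200 s × 1.07 = 7965.9 Mb
documentary: 14.884 Mbps × 7560 s × 1.07 = 120399.7 Mb
feature film: 10.794 Mbps × 8160 s × 1.07 = 94244.6 Mb
Total: 252753.3 Mb = 31594.2 MB.
= 29.42 GiB.

29.4 GiB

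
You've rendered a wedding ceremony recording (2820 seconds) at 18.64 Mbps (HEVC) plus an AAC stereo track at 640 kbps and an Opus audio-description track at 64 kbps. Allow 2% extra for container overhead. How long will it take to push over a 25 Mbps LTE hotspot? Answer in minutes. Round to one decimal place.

Audio total: 640 + 64 = 704 kbps = 0.704 Mbps.
Total bitrate: 19.344 Mbps.
File: 19.344 Mbps × 2820 s = 54550.1 Mb.
With 2% container overhead: ×1.02. → 55641.1 Mb.
At 25 Mbps: 55641.1 / 25 = 2225.6 s ≈ 37.1 minutes.

37.1 minutes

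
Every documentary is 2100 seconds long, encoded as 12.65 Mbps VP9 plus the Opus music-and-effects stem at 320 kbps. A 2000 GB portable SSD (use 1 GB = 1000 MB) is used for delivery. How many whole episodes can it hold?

587

Audio: 320 kbps = 0.320 Mbps.
Total bitrate: 12.970 Mbps.
Per item: 12.970 Mbps × 2100 s = 27,237 Mb = 3,405 MB.
Capacity: 2000 GB = 16,000,000 Mb; 587.44 items → 587 complete.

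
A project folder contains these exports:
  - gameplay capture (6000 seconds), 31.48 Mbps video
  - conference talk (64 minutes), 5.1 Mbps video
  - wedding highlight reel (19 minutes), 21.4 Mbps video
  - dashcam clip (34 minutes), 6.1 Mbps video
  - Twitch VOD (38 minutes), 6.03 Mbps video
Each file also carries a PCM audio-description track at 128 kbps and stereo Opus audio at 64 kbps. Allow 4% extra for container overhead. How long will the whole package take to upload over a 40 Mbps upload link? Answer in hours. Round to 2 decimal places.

Audio total: 128 + 64 = 192 kbps = 0.192 Mbps.
gameplay capture: 31.672 Mbps × 6000 s × 1.04 = 197633.3 Mb
conference talk: 5.292 Mbps × 3840 s × 1.04 = 21134.1 Mb
wedding highlight reel: 21.592 Mbps × 1140 s × 1.04 = 25599.5 Mb
dashcam clip: 6.292 Mbps × 2040 s × 1.04 = 13349.1 Mb
Twitch VOD: 6.222 Mbps × 2280 s × 1.04 = 14753.6 Mb
Total: 272469.6 Mb = 34058.7 MB.
At 40 Mbps: 272469.6 / 40 = 6812 s ≈ 1.89 hours.

1.89 hours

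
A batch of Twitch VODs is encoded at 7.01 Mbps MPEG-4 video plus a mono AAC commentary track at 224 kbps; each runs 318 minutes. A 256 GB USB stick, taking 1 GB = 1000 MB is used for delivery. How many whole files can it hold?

14

318 min = 19080 s
Audio: 224 kbps = 0.224 Mbps.
Total bitrate: 7.234 Mbps.
Per item: 7.234 Mbps × 19080 s = 138,025 Mb = 17,253 MB.
Capacity: 256 GB = 2,048,000 Mb; 14.84 items → 14 complete.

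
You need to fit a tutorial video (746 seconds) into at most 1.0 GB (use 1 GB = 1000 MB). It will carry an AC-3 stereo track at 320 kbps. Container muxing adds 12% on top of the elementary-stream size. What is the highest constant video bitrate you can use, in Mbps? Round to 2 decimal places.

9.25 Mbps

Budget: 1.0 GB = 8000.0 Mb.
Stream payload after overhead: 8000.0 / 1.12 = 7142.9 Mb.
Total bitrate budget: 7142.9 Mb / 746 s = 9.575 Mbps.
Audio: 320 kbps = 0.320 Mbps.
Video: 9.575 − 0.320 = 9.255 Mbps.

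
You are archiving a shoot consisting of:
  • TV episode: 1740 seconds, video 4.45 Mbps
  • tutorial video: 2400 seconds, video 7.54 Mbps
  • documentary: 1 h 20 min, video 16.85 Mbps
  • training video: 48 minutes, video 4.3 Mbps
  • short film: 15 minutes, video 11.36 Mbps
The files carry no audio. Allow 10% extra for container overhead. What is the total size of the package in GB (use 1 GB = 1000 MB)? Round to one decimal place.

TV episode: 4.450 Mbps × 1740 s × 1.10 = 8517.3 Mb
tutorial video: 7.540 Mbps × 2400 s × 1.10 = 19905.6 Mb
documentary: 16.850 Mbps × 4800 s × 1.10 = 88968.0 Mb
training video: 4.300 Mbps × 2880 s × 1.10 = 13622.4 Mb
short film: 11.360 Mbps × 900 s × 1.10 = 11246.4 Mb
Total: 142259.7 Mb = 17782.5 MB.
= 17.78 GB.

17.8 GB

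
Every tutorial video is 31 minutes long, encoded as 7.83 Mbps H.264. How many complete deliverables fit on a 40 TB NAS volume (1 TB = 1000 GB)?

21972

31 min = 1860 s
Per item: 7.830 Mbps × 1860 s = 14,564 Mb = 1,820 MB.
Capacity: 40 TB = 320,000,000 Mb; 21972.29 items → 21972 complete.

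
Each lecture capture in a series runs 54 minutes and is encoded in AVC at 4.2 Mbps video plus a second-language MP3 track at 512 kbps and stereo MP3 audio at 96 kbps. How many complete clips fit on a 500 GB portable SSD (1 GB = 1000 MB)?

54 min = 3240 s
Audio total: 512 + 96 = 608 kbps = 0.608 Mbps.
Total bitrate: 4.808 Mbps.
Per item: 4.808 Mbps × 3240 s = 15,578 Mb = 1,947 MB.
Capacity: 500 GB = 4,000,000 Mb; 256.77 items → 256 complete.

256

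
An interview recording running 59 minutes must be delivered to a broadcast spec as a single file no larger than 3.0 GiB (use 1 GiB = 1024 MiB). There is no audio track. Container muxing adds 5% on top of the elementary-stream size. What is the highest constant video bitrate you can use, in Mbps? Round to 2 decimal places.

Budget: 3.0 GiB = 25769.8 Mb.
Stream payload after overhead: 25769.8 / 1.05 = 24542.7 Mb.
59 min = 3540 s
Total bitrate budget: 24542.7 Mb / 3540 s = 6.933 Mbps.

6.93 Mbps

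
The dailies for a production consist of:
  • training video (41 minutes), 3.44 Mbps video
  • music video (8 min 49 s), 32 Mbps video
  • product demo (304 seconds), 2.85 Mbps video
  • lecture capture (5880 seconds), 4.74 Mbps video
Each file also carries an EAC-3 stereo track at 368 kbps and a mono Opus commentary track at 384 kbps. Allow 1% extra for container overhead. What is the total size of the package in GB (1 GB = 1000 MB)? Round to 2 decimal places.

7.70 GB

Audio total: 368 + 384 = 752 kbps = 0.752 Mbps.
training video: 4.192 Mbps × 2460 s × 1.01 = 10415.4 Mb
music video: 32.752 Mbps × 529 s × 1.01 = 17499.1 Mb
product demo: 3.602 Mbps × 304 s × 1.01 = 1106.0 Mb
lecture capture: 5.492 Mbps × 5880 s × 1.01 = 32615.9 Mb
Total: 61636.4 Mb = 7704.5 MB.
= 7.705 GB.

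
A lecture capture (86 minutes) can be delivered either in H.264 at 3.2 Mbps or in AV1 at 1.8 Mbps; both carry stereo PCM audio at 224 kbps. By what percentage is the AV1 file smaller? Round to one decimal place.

40.9%

86 min = 5160 s
Audio: 224 kbps = 0.224 Mbps.
H.264: 3.424 Mbps × 5160 s = 17667.8 Mb = 2.057 GiB.
AV1: 2.024 Mbps × 5160 s = 10443.8 Mb = 1.216 GiB.
Reduction: (1 − 1.216/2.057) × 100 = 40.89%.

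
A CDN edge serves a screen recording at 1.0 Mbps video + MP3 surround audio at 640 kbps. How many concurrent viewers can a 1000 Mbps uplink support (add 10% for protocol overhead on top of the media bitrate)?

Audio: 640 kbps = 0.640 Mbps.
Per-viewer media rate: 1.640 Mbps.
On the wire with 10% overhead: 1.804 Mbps.
1000 Mbps = 1,000 Mbps; 1,000 / 1.804 = 554.32 → 554 viewers.

554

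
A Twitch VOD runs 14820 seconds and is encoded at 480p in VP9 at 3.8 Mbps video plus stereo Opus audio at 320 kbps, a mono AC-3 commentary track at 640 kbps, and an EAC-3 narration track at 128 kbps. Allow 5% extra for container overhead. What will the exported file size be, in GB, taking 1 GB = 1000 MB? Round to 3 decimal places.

Audio total: 320 + 640 + 128 = 1088 kbps = 1.088 Mbps.
Total bitrate: 3.8 + 1.088 = 4.888 Mbps.
Stream data: 4.888 Mbps × 14820 s = 72440.2 Mb.
With 5% container overhead: ×1.05.
76,062 Mb ÷ 8 = 9,508 MB → 9.508 GB.

9.508 GB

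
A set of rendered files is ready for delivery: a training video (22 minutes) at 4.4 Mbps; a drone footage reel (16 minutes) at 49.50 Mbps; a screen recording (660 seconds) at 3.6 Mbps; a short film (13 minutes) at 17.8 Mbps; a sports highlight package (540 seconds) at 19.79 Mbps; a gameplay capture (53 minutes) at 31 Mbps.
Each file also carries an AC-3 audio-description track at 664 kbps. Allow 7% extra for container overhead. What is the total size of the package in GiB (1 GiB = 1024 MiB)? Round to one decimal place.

22.9 GiB

Audio: 664 kbps = 0.664 Mbps.
training video: 5.064 Mbps × 1320 s × 1.07 = 7152.4 Mb
drone footage reel: 50.164 Mbps × 960 s × 1.07 = 51528.5 Mb
screen recording: 4.264 Mbps × 660 s × 1.07 = 3011.2 Mb
short film: 18.464 Mbps × 780 s × 1.07 = 15410.1 Mb
sports highlight package: 20.454 Mbps × 540 s × 1.07 = 11818.3 Mb
gameplay capture: 31.664 Mbps × 3180 s × 1.07 = 107739.9 Mb
Total: 196660.4 Mb = 24582.5 MB.
= 22.89 GiB.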